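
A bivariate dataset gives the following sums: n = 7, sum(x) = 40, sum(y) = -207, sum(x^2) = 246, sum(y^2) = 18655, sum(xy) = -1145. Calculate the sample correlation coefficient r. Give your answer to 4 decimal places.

Numerator: nΣxy − (Σx)(Σy) = 7·(-1145) − (40)(-207) = 265
Denominator: √[(nΣx²−(Σx)²)(nΣy²−(Σy)²)]
  nΣx²−(Σx)² = 7·246 − 1600 = 122;  nΣy²−(Σy)² = 7·18655 − 42849 = 87736
  √(122·87736) = √10703792 = 3271.6650
r = 265 / 3271.6650 = 0.0810

0.0810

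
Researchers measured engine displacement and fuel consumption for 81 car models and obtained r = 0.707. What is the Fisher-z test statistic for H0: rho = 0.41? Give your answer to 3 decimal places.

Fisher z: atanh(0.707) = 0.881160, atanh(0.41) = 0.435611
z = (z_r − z_0)·√(n−3) = (0.881160 − 0.435611)·√78 = 0.445549 · 8.831761 = 3.935

3.935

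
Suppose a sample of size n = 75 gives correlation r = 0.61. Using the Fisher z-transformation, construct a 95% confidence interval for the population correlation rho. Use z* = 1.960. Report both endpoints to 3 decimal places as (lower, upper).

z_r = atanh(0.61) = 0.708921;  SE = 1/√(n−3) = 1/√72 = 0.117851
z-limits: 0.708921 ± 1.960·0.117851 = 0.708921 ± 0.230988 = [0.477933, 0.939909]
ρ-limits: (tanh 0.477933, tanh 0.939909) = (0.445, 0.735)

(0.445, 0.735)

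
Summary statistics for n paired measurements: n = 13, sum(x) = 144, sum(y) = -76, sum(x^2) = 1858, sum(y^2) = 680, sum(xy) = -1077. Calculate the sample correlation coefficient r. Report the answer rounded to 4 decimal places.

S_xy = nΣxy − ΣxΣy = 13·(-1077) − 144·(-76) = -14001 − (-10944) = -3057
S_xx = nΣx² − (Σx)² = 13·1858 − 144² = 24154 − 20736 = 3418
S_yy = nΣy² − (Σy)² = 13·680 − (-76)² = 8840 − 5776 = 3064
r = S_xy / √(S_xx·S_yy) = -3057 / √(3418·3064) = -3057 / √10472752 = -3057 / 3236.1632 = -0.9446

-0.9446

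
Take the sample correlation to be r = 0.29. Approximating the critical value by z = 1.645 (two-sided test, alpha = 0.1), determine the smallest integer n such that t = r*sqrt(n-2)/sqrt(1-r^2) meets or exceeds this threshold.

32

r√(n−2)/√(1−r²) ≥ 1.645  ⇔  n−2 ≥ (1.645)²·(1−r²)/r²
(1−r²)/r² = (1−0.0841)/0.0841 = 10.8906
n ≥ 2 + 2.706025·10.8906 = 2 + 29.4702 = 31.4702
⌈31.4702⌉ = 32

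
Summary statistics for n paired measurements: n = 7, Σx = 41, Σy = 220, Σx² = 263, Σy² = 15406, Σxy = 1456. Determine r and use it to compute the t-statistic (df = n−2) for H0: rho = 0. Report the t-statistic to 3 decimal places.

0.919

S_xy = nΣxy − ΣxΣy = 7·1456 − 41·220 = 10192 − 9020 = 1172
S_xx = nΣx² − (Σx)² = 7·263 − 41² = 1841 − 1681 = 160
S_yy = nΣy² − (Σy)² = 7·15406 − 220² = 107842 − 48400 = 59442
r = S_xy / √(S_xx·S_yy) = 1172 / √(160·59442) = 1172 / √9510720 = 1172 / 3083.9455 = 0.3800
t = r·√(n−2)/√(1−r²) = 0.3800·√5 / √(1−0.144400) = 0.849706 / 0.924986 = 0.919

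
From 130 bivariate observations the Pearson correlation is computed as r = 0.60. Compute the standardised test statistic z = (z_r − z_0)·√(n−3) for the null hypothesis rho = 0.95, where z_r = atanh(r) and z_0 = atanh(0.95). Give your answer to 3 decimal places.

Fisher z: atanh(0.60) = 0.693147, atanh(0.95) = 1.831781
z = (z_r − z_0)·√(n−3) = (0.693147 − 1.831781)·√127 = -1.138634 · 11.269428 = -12.832

-12.832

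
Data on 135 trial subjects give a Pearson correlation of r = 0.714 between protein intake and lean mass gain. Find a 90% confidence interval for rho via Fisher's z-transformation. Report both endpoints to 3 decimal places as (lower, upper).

z_r = atanh(0.714) = 0.895297;  SE = 1/√(n−3) = 1/√132 = 0.087039
z-limits: 0.895297 ± 1.645·0.087039 = 0.895297 ± 0.143179 = [0.752118, 1.038476]
ρ-limits: (tanh 0.752118, tanh 1.038476) = (0.636, 0.777)

(0.636, 0.777)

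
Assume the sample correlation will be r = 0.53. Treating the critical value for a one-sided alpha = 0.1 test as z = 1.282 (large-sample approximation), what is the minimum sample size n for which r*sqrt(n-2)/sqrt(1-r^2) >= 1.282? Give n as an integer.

Need r·√(n−2)/√(1−r²) ≥ 1.282
√(n−2) ≥ 1.282·√(1−0.2809) / 0.53 = 1.282·0.847998 / 0.53 = 2.0512
n−2 ≥ 4.2074  ⇒  n ≥ 6.2074
Smallest integer n = 7

7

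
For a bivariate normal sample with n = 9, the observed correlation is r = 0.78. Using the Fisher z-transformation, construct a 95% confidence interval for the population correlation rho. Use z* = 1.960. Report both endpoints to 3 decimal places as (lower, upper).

(0.240, 0.951)

Fisher z: z_r = atanh(r) = ½·ln((1+0.78)/(1−0.78)) = 1.045371
SE(z) = 1/√(n−3) = 1/√6 = 0.408248
95% ⇒ z* = 1.960; margin = 1.960·0.408248 = 0.800166
CI on z-scale: (0.245205, 1.845537)
Back-transform: tanh(0.245205) = 0.240406, tanh(1.845537) = 0.951324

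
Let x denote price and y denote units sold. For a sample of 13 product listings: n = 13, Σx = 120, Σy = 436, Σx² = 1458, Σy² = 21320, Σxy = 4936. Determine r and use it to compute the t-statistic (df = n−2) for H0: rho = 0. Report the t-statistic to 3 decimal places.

2.455

S_xy = nΣxy − ΣxΣy = 13·4936 − 120·436 = 64168 − 52320 = 11848
S_xx = nΣx² − (Σx)² = 13·1458 − 120² = 18954 − 14400 = 4554
S_yy = nΣy² − (Σy)² = 13·21320 − 436² = 277160 − 190096 = 87064
r = S_xy / √(S_xx·S_yy) = 11848 / √(4554·87064) = 11848 / √396489456 = 11848 / 19912.0430 = 0.5950
t = r·√(n−2)/√(1−r²) = 0.5950·√11 / √(1−0.354025) = 1.973392 / 0.803726 = 2.455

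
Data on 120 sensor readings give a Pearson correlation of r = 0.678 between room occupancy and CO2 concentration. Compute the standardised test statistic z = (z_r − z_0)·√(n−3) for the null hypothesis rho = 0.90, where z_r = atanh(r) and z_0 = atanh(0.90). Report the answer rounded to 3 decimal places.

z_r = atanh(0.678) = 0.825403,  z_0 = atanh(0.90) = 1.472219
SE = 1/√(n−3) = 1/√117 = 0.092450
z = (z_r − z_0)/SE = (0.825403 − 1.472219) / 0.092450 = -0.646816 / 0.092450 = -6.996

-6.996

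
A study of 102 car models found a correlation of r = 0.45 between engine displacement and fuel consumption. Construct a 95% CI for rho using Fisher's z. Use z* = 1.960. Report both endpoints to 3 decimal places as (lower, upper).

(0.280, 0.593)

Fisher z: z_r = atanh(r) = ½·ln((1+0.45)/(1−0.45)) = 0.484700
SE(z) = 1/√(n−3) = 1/√99 = 0.100504
95% ⇒ z* = 1.960; margin = 1.960·0.100504 = 0.196988
CI on z-scale: (0.287712, 0.681688)
Back-transform: tanh(0.287712) = 0.280028, tanh(0.681688) = 0.592616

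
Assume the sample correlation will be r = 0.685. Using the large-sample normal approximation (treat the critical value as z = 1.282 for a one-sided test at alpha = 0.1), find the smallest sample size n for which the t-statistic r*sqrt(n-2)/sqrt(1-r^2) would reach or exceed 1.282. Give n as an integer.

Need r·√(n−2)/√(1−r²) ≥ 1.282
√(n−2) ≥ 1.282·√(1−0.469225) / 0.685 = 1.282·0.728543 / 0.685 = 1.3635
n−2 ≥ 1.8591  ⇒  n ≥ 3.8591
Smallest integer n = 4

4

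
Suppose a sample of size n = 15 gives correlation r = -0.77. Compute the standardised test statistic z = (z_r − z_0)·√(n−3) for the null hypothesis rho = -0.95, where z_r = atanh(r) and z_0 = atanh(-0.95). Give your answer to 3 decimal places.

2.811

Fisher z: atanh(-0.77) = -1.020328, atanh(-0.95) = -1.831781
z = (z_r − z_0)·√(n−3) = (-1.020328 − (-1.831781))·√12 = 0.811453 · 3.464102 = 2.811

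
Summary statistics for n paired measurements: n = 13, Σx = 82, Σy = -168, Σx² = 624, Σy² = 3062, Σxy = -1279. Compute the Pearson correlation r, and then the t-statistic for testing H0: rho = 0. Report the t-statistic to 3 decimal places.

Numerator: nΣxy − (Σx)(Σy) = 13·(-1279) − (82)(-168) = -2851
Denominator: √[(nΣx²−(Σx)²)(nΣy²−(Σy)²)]
  nΣx²−(Σx)² = 13·624 − 6724 = 1388;  nΣy²−(Σy)² = 13·3062 − 28224 = 11582
  √(1388·11582) = √16075816 = 4009.4658
r = -2851 / 4009.4658 = -0.7111
t = r·√(n−2)/√(1−r²) = -0.7111·√11 / √(1−0.505663) = -2.358452 / 0.703091 = -3.354

-3.354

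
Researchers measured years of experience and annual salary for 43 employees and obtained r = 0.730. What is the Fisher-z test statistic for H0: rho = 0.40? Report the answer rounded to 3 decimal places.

Fisher z: atanh(0.730) = 0.928727, atanh(0.40) = 0.423649
z = (z_r − z_0)·√(n−3) = (0.928727 − 0.423649)·√40 = 0.505078 · 6.324555 = 3.194

3.194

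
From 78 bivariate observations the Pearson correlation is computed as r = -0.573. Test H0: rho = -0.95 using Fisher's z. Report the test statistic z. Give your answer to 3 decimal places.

10.217

Fisher z: atanh(-0.573) = -0.651978, atanh(-0.95) = -1.831781
z = (z_r − z_0)·√(n−3) = (-0.651978 − (-1.831781))·√75 = 1.179803 · 8.660254 = 10.217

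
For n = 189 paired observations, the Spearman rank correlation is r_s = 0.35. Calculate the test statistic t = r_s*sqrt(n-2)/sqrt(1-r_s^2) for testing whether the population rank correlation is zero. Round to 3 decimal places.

1 − r_s² = 1 − 0.1225 = 0.8775;  √(1−r_s²) = 0.936750
√(n−2) = √187 = 13.674794
t = r_s·√(n−2)/√(1−r_s²) = 0.35 · 13.674794 / 0.936750 = 5.109

5.109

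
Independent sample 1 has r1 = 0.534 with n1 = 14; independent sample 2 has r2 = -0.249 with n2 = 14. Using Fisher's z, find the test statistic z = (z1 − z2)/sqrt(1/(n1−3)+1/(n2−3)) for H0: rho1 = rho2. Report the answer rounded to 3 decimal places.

Fisher z-transforms: z1 = atanh(0.534) = 0.595724, z2 = atanh(-0.249) = -0.254346; difference d = 0.850070
Var(d) = 1/11 + 1/11 = 0.0909091 + 0.0909091 = 0.1818182
z = d/√Var(d) = 0.850070 / √0.1818182 = 0.850070 / 0.426401 = 1.994

1.994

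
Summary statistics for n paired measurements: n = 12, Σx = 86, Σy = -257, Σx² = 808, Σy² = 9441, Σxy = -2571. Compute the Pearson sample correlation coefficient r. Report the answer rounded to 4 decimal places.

S_xy = nΣxy − ΣxΣy = 12·(-2571) − 86·(-257) = -30852 − (-22102) = -8750
S_xx = nΣx² − (Σx)² = 12·808 − 86² = 9696 − 7396 = 2300
S_yy = nΣy² − (Σy)² = 12·9441 − (-257)² = 113292 − 66049 = 47243
r = S_xy / √(S_xx·S_yy) = -8750 / √(2300·47243) = -8750 / √108658900 = -8750 / 10423.9580 = -0.8394

-0.8394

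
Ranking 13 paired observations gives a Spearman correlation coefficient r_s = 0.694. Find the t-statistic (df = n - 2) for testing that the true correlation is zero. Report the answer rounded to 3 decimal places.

1 − r_s² = 1 − 0.481636 = 0.518364;  √(1−r_s²) = 0.719975
√(n−2) = √11 = 3.316625
t = r_s·√(n−2)/√(1−r_s²) = 0.694 · 3.316625 / 0.719975 = 3.197

3.197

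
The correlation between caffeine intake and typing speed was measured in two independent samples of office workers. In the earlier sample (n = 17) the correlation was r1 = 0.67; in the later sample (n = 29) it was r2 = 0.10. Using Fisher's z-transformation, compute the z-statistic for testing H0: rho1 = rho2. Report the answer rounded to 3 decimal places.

2.143

Fisher z-transforms: z1 = atanh(0.67) = 0.810743, z2 = atanh(0.10) = 0.100335; difference d = 0.710408
Var(d) = 1/14 + 1/26 = 0.0714286 + 0.0384615 = 0.1098901
z = d/√Var(d) = 0.710408 / √0.1098901 = 0.710408 / 0.331497 = 2.143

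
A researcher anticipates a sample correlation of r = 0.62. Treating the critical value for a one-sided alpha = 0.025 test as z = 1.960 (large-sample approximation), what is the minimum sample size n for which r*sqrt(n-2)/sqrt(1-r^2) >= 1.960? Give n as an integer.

9

Need r·√(n−2)/√(1−r²) ≥ 1.960
√(n−2) ≥ 1.960·√(1−0.3844) / 0.62 = 1.960·0.784602 / 0.62 = 2.4804
n−2 ≥ 6.1524  ⇒  n ≥ 8.1524
Smallest integer n = 9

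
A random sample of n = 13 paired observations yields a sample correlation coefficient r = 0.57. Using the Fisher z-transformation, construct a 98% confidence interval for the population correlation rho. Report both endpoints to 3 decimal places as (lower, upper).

z_r = atanh(0.57) = 0.647523;  SE = 1/√(n−3) = 1/√10 = 0.316228
z-limits: 0.647523 ± 2.326·0.316228 = 0.647523 ± 0.735546 = [-0.088023, 1.383069]
ρ-limits: (tanh -0.088023, tanh 1.383069) = (-0.088, 0.882)

(-0.088, 0.882)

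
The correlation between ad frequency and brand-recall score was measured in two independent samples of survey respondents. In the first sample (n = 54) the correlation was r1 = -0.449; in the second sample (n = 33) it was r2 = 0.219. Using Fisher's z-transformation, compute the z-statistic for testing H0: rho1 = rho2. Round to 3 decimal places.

Fisher z-transforms: z1 = atanh(-0.449) = -0.483447, z2 = atanh(0.219) = 0.222605; difference d = -0.706052
Var(d) = 1/51 + 1/30 = 0.0196078 + 0.0333333 = 0.0529411
z = d/√Var(d) = -0.706052 / √0.0529411 = -0.706052 / 0.230089 = -3.069

-3.069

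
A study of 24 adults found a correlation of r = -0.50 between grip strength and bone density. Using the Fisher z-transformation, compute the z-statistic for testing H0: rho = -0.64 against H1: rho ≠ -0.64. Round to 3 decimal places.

0.957

Fisher z: atanh(-0.50) = -0.549306, atanh(-0.64) = -0.758174
z = (z_r − z_0)·√(n−3) = (-0.549306 − (-0.758174))·√21 = 0.208868 · 4.582576 = 0.957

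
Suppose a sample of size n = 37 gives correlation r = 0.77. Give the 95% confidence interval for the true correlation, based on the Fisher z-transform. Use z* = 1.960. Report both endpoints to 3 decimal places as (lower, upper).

(0.594, 0.876)

z_r = atanh(0.77) = 1.020328;  SE = 1/√(n−3) = 1/√34 = 0.171499
z-limits: 1.020328 ± 1.960·0.171499 = 1.020328 ± 0.336138 = [0.684190, 1.356466]
ρ-limits: (tanh 0.684190, tanh 1.356466) = (0.594, 0.876)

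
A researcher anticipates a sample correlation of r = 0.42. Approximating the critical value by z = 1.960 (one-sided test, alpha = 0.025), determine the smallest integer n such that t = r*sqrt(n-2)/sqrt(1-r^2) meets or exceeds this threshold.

20

r√(n−2)/√(1−r²) ≥ 1.960  ⇔  n−2 ≥ (1.960)²·(1−r²)/r²
(1−r²)/r² = (1−0.1764)/0.1764 = 4.6689
n ≥ 2 + 3.8416·4.6689 = 2 + 17.9360 = 19.9360
⌈19.9360⌉ = 20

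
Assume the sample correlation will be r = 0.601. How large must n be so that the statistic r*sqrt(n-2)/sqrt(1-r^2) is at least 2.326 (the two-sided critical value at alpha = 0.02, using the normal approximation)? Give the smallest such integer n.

12

Need r·√(n−2)/√(1−r²) ≥ 2.326
√(n−2) ≥ 2.326·√(1−0.361201) / 0.601 = 2.326·0.799249 / 0.601 = 3.0933
n−2 ≥ 9.5685  ⇒  n ≥ 11.5685
Smallest integer n = 12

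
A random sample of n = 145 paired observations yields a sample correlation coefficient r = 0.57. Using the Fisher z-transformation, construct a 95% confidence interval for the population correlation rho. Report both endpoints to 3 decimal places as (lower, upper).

(0.449, 0.671)

z_r = atanh(0.57) = 0.647523;  SE = 1/√(n−3) = 1/√142 = 0.083918
z-limits: 0.647523 ± 1.960·0.083918 = 0.647523 ± 0.164479 = [0.483044, 0.812002]
ρ-limits: (tanh 0.483044, tanh 0.812002) = (0.449, 0.671)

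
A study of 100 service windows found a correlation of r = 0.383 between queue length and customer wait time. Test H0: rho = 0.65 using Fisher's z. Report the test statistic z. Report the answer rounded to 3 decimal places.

-3.661

z_r = atanh(0.383) = 0.403571,  z_0 = atanh(0.65) = 0.775299
SE = 1/√(n−3) = 1/√97 = 0.101535
z = (z_r − z_0)/SE = (0.403571 − 0.775299) / 0.101535 = -0.371728 / 0.101535 = -3.661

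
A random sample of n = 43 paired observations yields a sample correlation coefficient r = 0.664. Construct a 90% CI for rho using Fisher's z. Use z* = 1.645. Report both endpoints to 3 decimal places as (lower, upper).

(0.493, 0.786)

z_r = atanh(0.664) = 0.799934;  SE = 1/√(n−3) = 1/√40 = 0.158114
z-limits: 0.799934 ± 1.645·0.158114 = 0.799934 ± 0.260098 = [0.539836, 1.060032]
ρ-limits: (tanh 0.539836, tanh 1.060032) = (0.493, 0.786)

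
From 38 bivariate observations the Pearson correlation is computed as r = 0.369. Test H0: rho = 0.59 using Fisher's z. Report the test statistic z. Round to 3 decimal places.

-1.718

Fisher z: atanh(0.369) = 0.387265, atanh(0.59) = 0.677666
z = (z_r − z_0)·√(n−3) = (0.387265 − 0.677666)·√35 = -0.290401 · 5.916080 = -1.718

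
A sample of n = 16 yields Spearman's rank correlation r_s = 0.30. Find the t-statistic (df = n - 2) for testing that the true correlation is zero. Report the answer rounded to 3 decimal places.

t = r_s·√(n−2) / √(1−r_s²) with r_s = 0.30, n = 16
  = 0.30·√14 / √(1 − 0.0900)
  = 0.30·3.741657 / 0.953939
  = 1.122497 / 0.953939 = 1.177

1.177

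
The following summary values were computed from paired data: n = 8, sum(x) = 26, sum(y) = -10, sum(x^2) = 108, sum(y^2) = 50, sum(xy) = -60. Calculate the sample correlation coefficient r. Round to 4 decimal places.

Numerator: nΣxy − (Σx)(Σy) = 8·(-60) − (26)(-10) = -220
Denominator: √[(nΣx²−(Σx)²)(nΣy²−(Σy)²)]
  nΣx²−(Σx)² = 8·108 − 676 = 188;  nΣy²−(Σy)² = 8·50 − 100 = 300
  √(188·300) = √56400 = 237.4868
r = -220 / 237.4868 = -0.9264

-0.9264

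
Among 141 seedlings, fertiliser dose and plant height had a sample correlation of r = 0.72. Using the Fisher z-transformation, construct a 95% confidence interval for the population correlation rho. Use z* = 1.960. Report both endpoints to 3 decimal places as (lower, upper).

(0.630, 0.791)

z_r = atanh(0.72) = 0.907645;  SE = 1/√(n−3) = 1/√138 = 0.085126
z-limits: 0.907645 ± 1.960·0.085126 = 0.907645 ± 0.166847 = [0.740798, 1.074492]
ρ-limits: (tanh 0.740798, tanh 1.074492) = (0.630, 0.791)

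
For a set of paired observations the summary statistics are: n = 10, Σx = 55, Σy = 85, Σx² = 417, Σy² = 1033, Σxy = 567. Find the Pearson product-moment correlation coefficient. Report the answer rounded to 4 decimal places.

0.5277

S_xy = nΣxy − ΣxΣy = 10·567 − 55·85 = 5670 − 4675 = 995
S_xx = nΣx² − (Σx)² = 10·417 − 55² = 4170 − 3025 = 1145
S_yy = nΣy² − (Σy)² = 10·1033 − 85² = 10330 − 7225 = 3105
r = S_xy / √(S_xx·S_yy) = 995 / √(1145·3105) = 995 / √3555225 = 995 / 1885.5304 = 0.5277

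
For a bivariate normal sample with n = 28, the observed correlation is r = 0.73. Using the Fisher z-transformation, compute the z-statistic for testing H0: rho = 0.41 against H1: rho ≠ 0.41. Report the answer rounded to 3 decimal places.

2.466

z_r = atanh(0.73) = 0.928727,  z_0 = atanh(0.41) = 0.435611
SE = 1/√(n−3) = 1/√25 = 0.200000
z = (z_r − z_0)/SE = (0.928727 − 0.435611) / 0.200000 = 0.493116 / 0.200000 = 2.466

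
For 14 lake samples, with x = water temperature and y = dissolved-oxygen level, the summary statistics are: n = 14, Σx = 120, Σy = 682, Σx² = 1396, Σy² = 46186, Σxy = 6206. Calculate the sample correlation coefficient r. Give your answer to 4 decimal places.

S_xy = nΣxy − ΣxΣy = 14·6206 − 120·682 = 86884 − 81840 = 5044
S_xx = nΣx² − (Σx)² = 14·1396 − 120² = 19544 − 14400 = 5144
S_yy = nΣy² − (Σy)² = 14·46186 − 682² = 646604 − 465124 = 181480
r = S_xy / √(S_xx·S_yy) = 5044 / √(5144·181480) = 5044 / √933533120 = 5044 / 30553.7742 = 0.1651

0.1651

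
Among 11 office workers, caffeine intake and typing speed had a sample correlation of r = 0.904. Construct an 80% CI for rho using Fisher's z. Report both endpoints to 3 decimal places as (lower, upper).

Fisher z: z_r = atanh(r) = ½·ln((1+0.904)/(1−0.904)) = 1.493682
SE(z) = 1/√(n−3) = 1/√8 = 0.353553
80% ⇒ z* = 1.282; margin = 1.282·0.353553 = 0.453255
CI on z-scale: (1.040427, 1.946937)
Back-transform: tanh(1.040427) = 0.778057, tanh(1.946937) = 0.960080

(0.778, 0.960)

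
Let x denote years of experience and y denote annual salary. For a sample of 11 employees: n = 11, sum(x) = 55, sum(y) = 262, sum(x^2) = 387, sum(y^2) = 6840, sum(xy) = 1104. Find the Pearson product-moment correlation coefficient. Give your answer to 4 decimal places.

-0.7949

S_xy = nΣxy − ΣxΣy = 11·1104 − 55·262 = 12144 − 14410 = -2266
S_xx = nΣx² − (Σx)² = 11·387 − 55² = 4257 − 3025 = 1232
S_yy = nΣy² − (Σy)² = 11·6840 − 262² = 75240 − 68644 = 6596
r = S_xy / √(S_xx·S_yy) = -2266 / √(1232·6596) = -2266 / √8126272 = -2266 / 2850.6617 = -0.7949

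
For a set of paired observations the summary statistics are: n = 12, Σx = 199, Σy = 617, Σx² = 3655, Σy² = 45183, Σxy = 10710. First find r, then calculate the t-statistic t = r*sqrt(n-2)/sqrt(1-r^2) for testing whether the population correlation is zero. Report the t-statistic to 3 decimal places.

0.709

S_xy = nΣxy − ΣxΣy = 12·10710 − 199·617 = 128520 − 122783 = 5737
S_xx = nΣx² − (Σx)² = 12·3655 − 199² = 43860 − 39601 = 4259
S_yy = nΣy² − (Σy)² = 12·45183 − 617² = 542196 − 380689 = 161507
r = S_xy / √(S_xx·S_yy) = 5737 / √(4259·161507) = 5737 / √687858313 = 5737 / 26227.0531 = 0.2187
t = r·√(n−2)/√(1−r²) = 0.2187·√10 / √(1−0.047830) = 0.691590 / 0.975792 = 0.709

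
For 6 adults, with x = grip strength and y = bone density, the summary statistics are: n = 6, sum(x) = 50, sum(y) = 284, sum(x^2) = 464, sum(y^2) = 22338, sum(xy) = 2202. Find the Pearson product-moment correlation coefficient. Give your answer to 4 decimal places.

Numerator: nΣxy − (Σx)(Σy) = 6·2202 − (50)(284) = -988
Denominator: √[(nΣx²−(Σx)²)(nΣy²−(Σy)²)]
  nΣx²−(Σx)² = 6·464 − 2500 = 284;  nΣy²−(Σy)² = 6·22338 − 80656 = 53372
  √(284·53372) = √15157648 = 3893.2824
r = -988 / 3893.2824 = -0.2538

-0.2538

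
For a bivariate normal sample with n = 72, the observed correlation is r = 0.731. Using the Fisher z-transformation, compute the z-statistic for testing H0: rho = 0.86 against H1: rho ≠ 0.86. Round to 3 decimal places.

z_r = atanh(0.731) = 0.930872,  z_0 = atanh(0.86) = 1.293345
SE = 1/√(n−3) = 1/√69 = 0.120386
z = (z_r − z_0)/SE = (0.930872 − 1.293345) / 0.120386 = -0.362473 / 0.120386 = -3.011

-3.011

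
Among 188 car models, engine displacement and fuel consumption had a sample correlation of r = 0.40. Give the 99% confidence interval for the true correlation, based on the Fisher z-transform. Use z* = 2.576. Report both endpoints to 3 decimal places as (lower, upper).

(0.230, 0.546)

Fisher z: z_r = atanh(r) = ½·ln((1+0.40)/(1−0.40)) = 0.423649
SE(z) = 1/√(n−3) = 1/√185 = 0.073521
99% ⇒ z* = 2.576; margin = 2.576·0.073521 = 0.189390
CI on z-scale: (0.234259, 0.613039)
Back-transform: tanh(0.234259) = 0.230066, tanh(0.613039) = 0.546263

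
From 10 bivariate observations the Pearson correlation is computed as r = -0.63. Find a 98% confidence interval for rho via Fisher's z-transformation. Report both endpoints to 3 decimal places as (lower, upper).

z_r = atanh(-0.63) = -0.741416;  SE = 1/√(n−3) = 1/√7 = 0.377964
z-limits: -0.741416 ± 2.326·0.377964 = -0.741416 ± 0.879144 = [-1.620560, 0.137728]
ρ-limits: (tanh -1.620560, tanh 0.137728) = (-0.925, 0.137)

(-0.925, 0.137)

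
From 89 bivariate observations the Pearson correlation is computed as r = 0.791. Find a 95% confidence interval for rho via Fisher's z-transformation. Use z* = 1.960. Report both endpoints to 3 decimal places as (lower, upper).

Fisher z: z_r = atanh(r) = ½·ln((1+0.791)/(1−0.791)) = 1.074098
SE(z) = 1/√(n−3) = 1/√86 = 0.107833
95% ⇒ z* = 1.960; margin = 1.960·0.107833 = 0.211353
CI on z-scale: (0.862745, 1.285451)
Back-transform: tanh(0.862745) = 0.697669, tanh(1.285451) = 0.857930

(0.698, 0.858)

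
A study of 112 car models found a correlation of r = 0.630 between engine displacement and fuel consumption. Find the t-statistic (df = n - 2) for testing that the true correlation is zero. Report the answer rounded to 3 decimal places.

8.508

1 − r² = 1 − 0.396900 = 0.603100;  √(1−r²) = 0.776595
√(n−2) = √110 = 10.488088
t = r·√(n−2)/√(1−r²) = 0.630 · 10.488088 / 0.776595 = 8.508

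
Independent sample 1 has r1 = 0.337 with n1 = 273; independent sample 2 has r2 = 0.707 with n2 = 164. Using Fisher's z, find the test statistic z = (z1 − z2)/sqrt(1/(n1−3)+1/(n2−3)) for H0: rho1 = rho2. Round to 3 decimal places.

-5.327

Fisher z-transforms: z1 = atanh(0.337) = 0.350704, z2 = atanh(0.707) = 0.881160; difference d = -0.530456
Var(d) = 1/270 + 1/161 = 0.0037037 + 0.0062112 = 0.0099149
z = d/√Var(d) = -0.530456 / √0.0099149 = -0.530456 / 0.099574 = -5.327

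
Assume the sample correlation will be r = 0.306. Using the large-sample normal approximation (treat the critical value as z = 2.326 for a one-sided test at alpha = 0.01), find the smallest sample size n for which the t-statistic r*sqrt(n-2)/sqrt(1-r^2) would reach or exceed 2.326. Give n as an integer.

55

Need r·√(n−2)/√(1−r²) ≥ 2.326
√(n−2) ≥ 2.326·√(1−0.093636) / 0.306 = 2.326·0.952032 / 0.306 = 7.2367
n−2 ≥ 52.3698  ⇒  n ≥ 54.3698
Smallest integer n = 55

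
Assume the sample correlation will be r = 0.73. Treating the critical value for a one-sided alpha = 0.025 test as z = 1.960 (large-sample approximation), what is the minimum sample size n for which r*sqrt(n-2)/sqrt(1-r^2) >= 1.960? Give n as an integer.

r√(n−2)/√(1−r²) ≥ 1.960  ⇔  n−2 ≥ (1.960)²·(1−r²)/r²
(1−r²)/r² = (1−0.5329)/0.5329 = 0.8765
n ≥ 2 + 3.8416·0.8765 = 2 + 3.3672 = 5.3672
⌈5.3672⌉ = 6

6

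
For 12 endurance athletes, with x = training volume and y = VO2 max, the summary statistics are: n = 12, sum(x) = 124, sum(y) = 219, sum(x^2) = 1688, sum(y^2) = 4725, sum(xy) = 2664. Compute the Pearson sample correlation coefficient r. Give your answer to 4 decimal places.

Numerator: nΣxy − (Σx)(Σy) = 12·2664 − (124)(219) = 4812
Denominator: √[(nΣx²−(Σx)²)(nΣy²−(Σy)²)]
  nΣx²−(Σx)² = 12·1688 − 15376 = 4880;  nΣy²−(Σy)² = 12·4725 − 47961 = 8739
  √(4880·8739) = √42646320 = 6530.4150
r = 4812 / 6530.4150 = 0.7369

0.7369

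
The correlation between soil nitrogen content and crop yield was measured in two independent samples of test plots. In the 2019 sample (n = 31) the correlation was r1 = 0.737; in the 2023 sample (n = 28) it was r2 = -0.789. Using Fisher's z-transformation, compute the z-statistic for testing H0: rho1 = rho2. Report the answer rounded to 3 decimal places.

7.314

Fisher z-transforms: z1 = atanh(0.737) = 0.943880, z2 = atanh(-0.789) = -1.068777; difference d = 2.012657
Var(d) = 1/28 + 1/25 = 0.0357143 + 0.0400000 = 0.0757143
z = d/√Var(d) = 2.012657 / √0.0757143 = 2.012657 / 0.275162 = 7.314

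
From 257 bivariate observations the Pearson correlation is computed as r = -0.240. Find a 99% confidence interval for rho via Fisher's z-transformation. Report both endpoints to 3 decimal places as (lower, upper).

z_r = atanh(-0.240) = -0.244774;  SE = 1/√(n−3) = 1/√254 = 0.062746
z-limits: -0.244774 ± 2.576·0.062746 = -0.244774 ± 0.161634 = [-0.406408, -0.083140]
ρ-limits: (tanh -0.406408, tanh -0.083140) = (-0.385, -0.083)

(-0.385, -0.083)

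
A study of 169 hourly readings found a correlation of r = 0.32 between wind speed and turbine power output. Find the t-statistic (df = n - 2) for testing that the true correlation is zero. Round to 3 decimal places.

t = r·√(n−2) / √(1−r²) with r = 0.32, n = 169
  = 0.32·√167 / √(1 − 0.1024)
  = 0.32·12.922848 / 0.947418
  = 4.135311 / 0.947418 = 4.365

4.365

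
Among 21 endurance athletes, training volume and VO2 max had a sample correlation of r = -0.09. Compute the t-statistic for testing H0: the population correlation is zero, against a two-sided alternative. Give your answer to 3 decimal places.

1 − r² = 1 − 0.0081 = 0.9919;  √(1−r²) = 0.995942
√(n−2) = √19 = 4.358899
t = r·√(n−2)/√(1−r²) = -0.09 · 4.358899 / 0.995942 = -0.394

-0.394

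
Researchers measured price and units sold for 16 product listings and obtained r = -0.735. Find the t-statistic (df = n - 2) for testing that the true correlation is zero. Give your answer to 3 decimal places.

t = r·√(n−2) / √(1−r²) with r = -0.735, n = 16
  = -0.735·√14 / √(1 − 0.540225)
  = -0.735·3.741657 / 0.678067
  = -2.750118 / 0.678067 = -4.056

-4.056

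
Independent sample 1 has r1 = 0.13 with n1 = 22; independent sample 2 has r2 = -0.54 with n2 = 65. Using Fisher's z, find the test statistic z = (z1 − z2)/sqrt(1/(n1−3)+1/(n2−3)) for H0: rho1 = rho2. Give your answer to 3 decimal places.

z1 = atanh(0.13) = 0.130740,  z2 = atanh(-0.54) = -0.604156
SE = √(1/(n1−3) + 1/(n2−3)) = √(1/19 + 1/62) = √(0.0526316 + 0.0161290) = √0.0687606 = 0.262222
z = (z1 − z2)/SE = (0.130740 − (-0.604156)) / 0.262222 = 0.734896 / 0.262222 = 2.803

2.803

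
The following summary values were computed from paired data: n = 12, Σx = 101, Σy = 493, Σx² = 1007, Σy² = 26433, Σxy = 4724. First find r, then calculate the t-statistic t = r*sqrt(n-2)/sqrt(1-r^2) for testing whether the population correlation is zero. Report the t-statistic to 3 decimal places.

2.272

S_xy = nΣxy − ΣxΣy = 12·4724 − 101·493 = 56688 − 49793 = 6895
S_xx = nΣx² − (Σx)² = 12·1007 − 101² = 12084 − 10201 = 1883
S_yy = nΣy² − (Σy)² = 12·26433 − 493² = 317196 − 243049 = 74147
r = S_xy / √(S_xx·S_yy) = 6895 / √(1883·74147) = 6895 / √139618801 = 6895 / 11816.0400 = 0.5835
t = r·√(n−2)/√(1−r²) = 0.5835·√10 / √(1−0.340472) = 1.845189 / 0.812113 = 2.272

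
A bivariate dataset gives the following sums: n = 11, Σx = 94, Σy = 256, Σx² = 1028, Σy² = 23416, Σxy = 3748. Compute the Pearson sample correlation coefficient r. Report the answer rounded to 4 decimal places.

Numerator: nΣxy − (Σx)(Σy) = 11·3748 − (94)(256) = 17164
Denominator: √[(nΣx²−(Σx)²)(nΣy²−(Σy)²)]
  nΣx²−(Σx)² = 11·1028 − 8836 = 2472;  nΣy²−(Σy)² = 11·23416 − 65536 = 192040
  √(2472·192040) = √474722880 = 21788.1362
r = 17164 / 21788.1362 = 0.7878

0.7878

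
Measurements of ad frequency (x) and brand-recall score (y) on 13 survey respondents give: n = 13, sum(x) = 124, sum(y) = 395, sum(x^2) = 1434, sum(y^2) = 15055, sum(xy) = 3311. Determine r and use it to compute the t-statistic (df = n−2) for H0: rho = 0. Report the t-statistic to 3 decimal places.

-2.027

S_xy = nΣxy − ΣxΣy = 13·3311 − 124·395 = 43043 − 48980 = -5937
S_xx = nΣx² − (Σx)² = 13·1434 − 124² = 18642 − 15376 = 3266
S_yy = nΣy² − (Σy)² = 13·15055 − 395² = 195715 − 156025 = 39690
r = S_xy / √(S_xx·S_yy) = -5937 / √(3266·39690) = -5937 / √129627540 = -5937 / 11385.4091 = -0.5215
t = r·√(n−2)/√(1−r²) = -0.5215·√11 / √(1−0.271962) = -1.729620 / 0.853251 = -2.027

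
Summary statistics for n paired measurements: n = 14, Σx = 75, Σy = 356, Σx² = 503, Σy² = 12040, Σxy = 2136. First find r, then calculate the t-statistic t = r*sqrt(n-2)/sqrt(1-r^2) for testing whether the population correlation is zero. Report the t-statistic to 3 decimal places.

1.586

Numerator: nΣxy − (Σx)(Σy) = 14·2136 − (75)(356) = 3204
Denominator: √[(nΣx²−(Σx)²)(nΣy²−(Σy)²)]
  nΣx²−(Σx)² = 14·503 − 5625 = 1417;  nΣy²−(Σy)² = 14·12040 − 126736 = 41824
  √(1417·41824) = √59264608 = 7698.3510
r = 3204 / 7698.3510 = 0.4162
t = r·√(n−2)/√(1−r²) = 0.4162·√12 / √(1−0.173222) = 1.441759 / 0.909273 = 1.586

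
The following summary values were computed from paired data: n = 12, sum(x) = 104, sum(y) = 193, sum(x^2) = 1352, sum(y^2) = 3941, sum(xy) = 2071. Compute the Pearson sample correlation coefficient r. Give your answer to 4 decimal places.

0.6486

Numerator: nΣxy − (Σx)(Σy) = 12·2071 − (104)(193) = 4780
Denominator: √[(nΣx²−(Σx)²)(nΣy²−(Σy)²)]
  nΣx²−(Σx)² = 12·1352 − 10816 = 5408;  nΣy²−(Σy)² = 12·3941 − 37249 = 10043
  √(5408·10043) = √54312544 = 7369.7045
r = 4780 / 7369.7045 = 0.6486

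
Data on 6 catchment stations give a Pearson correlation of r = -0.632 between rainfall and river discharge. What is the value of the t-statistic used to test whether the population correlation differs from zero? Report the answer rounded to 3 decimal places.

t = r·√(n−2) / √(1−r²) with r = -0.632, n = 6
  = -0.632·√4 / √(1 − 0.399424)
  = -0.632·2.000000 / 0.774968
  = -1.264000 / 0.774968 = -1.631

-1.631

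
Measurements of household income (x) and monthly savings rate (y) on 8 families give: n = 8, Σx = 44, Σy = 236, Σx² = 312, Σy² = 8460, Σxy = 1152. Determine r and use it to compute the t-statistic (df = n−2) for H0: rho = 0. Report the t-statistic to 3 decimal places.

-1.237

Numerator: nΣxy − (Σx)(Σy) = 8·1152 − (44)(236) = -1168
Denominator: √[(nΣx²−(Σx)²)(nΣy²−(Σy)²)]
  nΣx²−(Σx)² = 8·312 − 1936 = 560;  nΣy²−(Σy)² = 8·8460 − 55696 = 11984
  √(560·11984) = √6711040 = 2590.5675
r = -1168 / 2590.5675 = -0.4509
t = r·√(n−2)/√(1−r²) = -0.4509·√6 / √(1−0.203311) = -1.104475 / 0.892574 = -1.237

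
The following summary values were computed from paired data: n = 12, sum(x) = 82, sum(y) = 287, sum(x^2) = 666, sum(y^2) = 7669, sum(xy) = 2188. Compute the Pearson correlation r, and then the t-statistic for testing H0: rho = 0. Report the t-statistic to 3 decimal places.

3.913

Numerator: nΣxy − (Σx)(Σy) = 12·2188 − (82)(287) = 2722
Denominator: √[(nΣx²−(Σx)²)(nΣy²−(Σy)²)]
  nΣx²−(Σx)² = 12·666 − 6724 = 1268;  nΣy²−(Σy)² = 12·7669 − 82369 = 9659
  √(1268·9659) = √12247612 = 3499.6588
r = 2722 / 3499.6588 = 0.7778
t = r·√(n−2)/√(1−r²) = 0.7778·√10 / √(1−0.604973) = 2.459620 / 0.628512 = 3.913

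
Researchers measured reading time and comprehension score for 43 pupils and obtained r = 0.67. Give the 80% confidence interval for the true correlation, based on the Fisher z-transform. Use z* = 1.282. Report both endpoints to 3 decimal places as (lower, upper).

(0.543, 0.767)

Fisher z: z_r = atanh(r) = ½·ln((1+0.67)/(1−0.67)) = 0.810743
SE(z) = 1/√(n−3) = 1/√40 = 0.158114
80% ⇒ z* = 1.282; margin = 1.282·0.158114 = 0.202702
CI on z-scale: (0.608041, 1.013445)
Back-transform: tanh(0.608041) = 0.542747, tanh(1.013445) = 0.767183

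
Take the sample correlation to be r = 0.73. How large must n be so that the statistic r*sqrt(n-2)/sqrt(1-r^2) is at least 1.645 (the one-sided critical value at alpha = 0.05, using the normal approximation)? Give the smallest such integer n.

Need r·√(n−2)/√(1−r²) ≥ 1.645
√(n−2) ≥ 1.645·√(1−0.5329) / 0.73 = 1.645·0.683447 / 0.73 = 1.5401
n−2 ≥ 2.3719  ⇒  n ≥ 4.3719
Smallest integer n = 5

5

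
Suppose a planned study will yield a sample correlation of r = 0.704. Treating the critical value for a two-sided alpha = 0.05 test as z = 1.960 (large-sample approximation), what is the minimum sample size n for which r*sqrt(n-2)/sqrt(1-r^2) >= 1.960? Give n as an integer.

Need r·√(n−2)/√(1−r²) ≥ 1.960
√(n−2) ≥ 1.960·√(1−0.495616) / 0.704 = 1.960·0.710200 / 0.704 = 1.9773
n−2 ≥ 3.9097  ⇒  n ≥ 5.9097
Smallest integer n = 6

6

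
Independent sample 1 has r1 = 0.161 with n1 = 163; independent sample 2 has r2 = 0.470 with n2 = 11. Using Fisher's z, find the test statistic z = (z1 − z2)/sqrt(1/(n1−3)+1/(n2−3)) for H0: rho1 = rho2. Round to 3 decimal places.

-0.960

z1 = atanh(0.161) = 0.162413,  z2 = atanh(0.470) = 0.510070
SE = √(1/(n1−3) + 1/(n2−3)) = √(1/160 + 1/8) = √(0.0062500 + 0.1250000) = √0.1312500 = 0.362284
z = (z1 − z2)/SE = (0.162413 − 0.510070) / 0.362284 = -0.347657 / 0.362284 = -0.960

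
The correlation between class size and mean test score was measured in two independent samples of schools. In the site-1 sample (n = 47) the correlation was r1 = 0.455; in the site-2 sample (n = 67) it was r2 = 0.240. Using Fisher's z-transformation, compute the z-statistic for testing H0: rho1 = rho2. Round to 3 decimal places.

1.257

Fisher z-transforms: z1 = atanh(0.455) = 0.490988, z2 = atanh(0.240) = 0.244774; difference d = 0.246214
Var(d) = 1/44 + 1/64 = 0.0227273 + 0.0156250 = 0.0383523
z = d/√Var(d) = 0.246214 / √0.0383523 = 0.246214 / 0.195837 = 1.257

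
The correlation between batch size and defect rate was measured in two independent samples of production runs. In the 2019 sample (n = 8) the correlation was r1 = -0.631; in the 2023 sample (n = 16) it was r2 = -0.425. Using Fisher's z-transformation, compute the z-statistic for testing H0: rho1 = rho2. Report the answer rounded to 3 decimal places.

-0.550

z1 = atanh(-0.631) = -0.743076,  z2 = atanh(-0.425) = -0.453779
SE = √(1/(n1−3) + 1/(n2−3)) = √(1/5 + 1/13) = √(0.2000000 + 0.0769231) = √0.2769231 = 0.526235
z = (z1 − z2)/SE = (-0.743076 − (-0.453779)) / 0.526235 = -0.289297 / 0.526235 = -0.550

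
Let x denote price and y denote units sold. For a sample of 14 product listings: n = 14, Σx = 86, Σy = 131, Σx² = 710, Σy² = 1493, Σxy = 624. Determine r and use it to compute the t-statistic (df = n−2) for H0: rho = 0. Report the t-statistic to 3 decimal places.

S_xy = nΣxy − ΣxΣy = 14·624 − 86·131 = 8736 − 11266 = -2530
S_xx = nΣx² − (Σx)² = 14·710 − 86² = 9940 − 7396 = 2544
S_yy = nΣy² − (Σy)² = 14·1493 − 131² = 20902 − 17161 = 3741
r = S_xy / √(S_xx·S_yy) = -2530 / √(2544·3741) = -2530 / √9517104 = -2530 / 3084.9804 = -0.8201
t = r·√(n−2)/√(1−r²) = -0.8201·√12 / √(1−0.672564) = -2.840910 / 0.572220 = -4.965

-4.965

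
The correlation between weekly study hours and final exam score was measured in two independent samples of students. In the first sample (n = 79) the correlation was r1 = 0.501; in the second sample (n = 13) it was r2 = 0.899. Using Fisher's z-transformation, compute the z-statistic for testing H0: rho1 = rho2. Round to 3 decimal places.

-2.724

Fisher z-transforms: z1 = atanh(0.501) = 0.550640, z2 = atanh(0.899) = 1.466981; difference d = -0.916341
Var(d) = 1/76 + 1/10 = 0.0131579 + 0.1000000 = 0.1131579
z = d/√Var(d) = -0.916341 / √0.1131579 = -0.916341 / 0.336390 = -2.724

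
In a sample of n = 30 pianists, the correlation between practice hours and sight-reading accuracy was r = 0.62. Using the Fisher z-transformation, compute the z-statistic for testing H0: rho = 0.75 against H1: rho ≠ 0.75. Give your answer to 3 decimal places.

-1.288

Fisher z: atanh(0.62) = 0.725005, atanh(0.75) = 0.972955
z = (z_r − z_0)·√(n−3) = (0.725005 − 0.972955)·√27 = -0.247950 · 5.196152 = -1.288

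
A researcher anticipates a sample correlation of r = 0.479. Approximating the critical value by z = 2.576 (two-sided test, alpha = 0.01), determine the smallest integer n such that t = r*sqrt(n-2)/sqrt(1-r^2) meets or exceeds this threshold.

25

r√(n−2)/√(1−r²) ≥ 2.576  ⇔  n−2 ≥ (2.576)²·(1−r²)/r²
(1−r²)/r² = (1−0.229441)/0.229441 = 3.3584
n ≥ 2 + 6.635776·3.3584 = 2 + 22.2856 = 24.2856
⌈24.2856⌉ = 25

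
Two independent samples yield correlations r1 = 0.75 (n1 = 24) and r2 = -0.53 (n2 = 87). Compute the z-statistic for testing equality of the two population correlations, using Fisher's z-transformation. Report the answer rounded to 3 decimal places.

z1 = atanh(0.75) = 0.972955,  z2 = atanh(-0.53) = -0.590145
SE = √(1/(n1−3) + 1/(n2−3)) = √(1/21 + 1/84) = √(0.0476190 + 0.0119048) = √0.0595238 = 0.243975
z = (z1 − z2)/SE = (0.972955 − (-0.590145)) / 0.243975 = 1.563100 / 0.243975 = 6.407

6.407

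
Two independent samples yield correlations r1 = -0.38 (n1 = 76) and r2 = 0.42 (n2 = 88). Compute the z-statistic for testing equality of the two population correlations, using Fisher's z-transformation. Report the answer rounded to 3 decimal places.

Fisher z-transforms: z1 = atanh(-0.38) = -0.400060, z2 = atanh(0.42) = 0.447692; difference d = -0.847752
Var(d) = 1/73 + 1/85 = 0.0136986 + 0.0117647 = 0.0254633
z = d/√Var(d) = -0.847752 / √0.0254633 = -0.847752 / 0.159572 = -5.313

-5.313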